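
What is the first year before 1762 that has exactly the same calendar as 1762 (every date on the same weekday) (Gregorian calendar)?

1751

Two years share a calendar iff Jan 1 falls on the same weekday and both are leap or both are common. 1762: Jan 1 is Friday, common year.
1761: Jan 1 Thursday, common
1760: Jan 1 Tuesday, leap
1759: Jan 1 Monday, common
1758: Jan 1 Sunday, common
1757: Jan 1 Saturday, common
1756: Jan 1 Thursday, leap
1755: Jan 1 Wednesday, common
1754: Jan 1 Tuesday, common
1753: Jan 1 Monday, common
1752: Jan 1 Saturday, leap
1751: Jan 1 Friday, common
1751 matches on both conditions.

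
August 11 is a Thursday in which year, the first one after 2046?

2050

From one year to the next, a fixed date's weekday advances by 1, or by 2 when a Feb 29 lies between the two dates.
2046: August 11 is Saturday.
2047: Sunday (+1)
2048: Tuesday (+2)
2049: Wednesday (+1)
2050: Thursday (+1)
August 11 falls on a Thursday in 2050.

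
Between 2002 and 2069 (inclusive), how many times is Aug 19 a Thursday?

Track Aug 19's weekday year by year (advancing +1, or +2 across a Feb 29):
  2002: Mon  2003: Tue (+1)  2004: Thu (+2) ✓  2005: Fri (+1)  2006: Sat (+1)
  2007: Sun (+1)  2008: Tue (+2)  2009: Wed (+1)  2010: Thu (+1) ✓  2011: Fri (+1)
  2012: Sun (+2)  2013: Mon (+1)  2014: Tue (+1)  2015: Wed (+1)  … (40 more years) …
  2056: Sat (+2)  2057: Sun (+1)  2058: Mon (+1)  2059: Tue (+1)  2060: Thu (+2) ✓
  2061: Fri (+1)  2062: Sat (+1)  2063: Sun (+1)  2064: Tue (+2)  2065: Wed (+1)
  2066: Thu (+1) ✓  2067: Fri (+1)  2068: Sun (+2)  2069: Mon (+1)
Thursday years: 2004, 2010, 2021, 2027, 2032, 2038, 2049, 2055, 2060, 2066 — 10 in total.

10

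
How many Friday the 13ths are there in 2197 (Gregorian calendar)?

2

Check the 13th of each month of 2197: Jan 13: Fri, Feb 13: Mon, Mar 13: Mon, Apr 13: Thu, May 13: Sat, Jun 13: Tue, Jul 13: Thu, Aug 13: Sun, Sep 13: Wed, Oct 13: Fri, Nov 13: Mon, Dec 13: Wed.
Friday occurs in January, October — 2 months.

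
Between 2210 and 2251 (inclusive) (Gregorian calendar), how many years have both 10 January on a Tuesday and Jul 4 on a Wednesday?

1

Check each year's weekday for 10 January and Jul 4:
  2210: Wed/Wed  2211: Thu/Thu  2212: Fri/Sat  2213: Sun/Sun  2214: Mon/Mon  2215: Tue/Tue  2216: Wed/Thu  2217: Fri/Fri  2218: Sat/Sat  2219: Sun/Sun  2220: Mon/Tue  2221: Wed/Wed  2222: Thu/Thu  2223: Fri/Fri  …(14 more)…  2238: Wed/Wed  2239: Thu/Thu  2240: Fri/Sat  2241: Sun/Sun  2242: Mon/Mon  2243: Tue/Tue  2244: Wed/Thu  2245: Fri/Fri  2246: Sat/Sat  2247: Sun/Sun  2248: Mon/Tue  2249: Wed/Wed  2250: Thu/Thu  2251: Fri/Fri
Both conditions hold in: 2232 — 1.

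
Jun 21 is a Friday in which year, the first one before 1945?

1940

From one year to the next, a fixed date's weekday advances by 1, or by 2 when a Feb 29 lies between the two dates.
1945: June 21 is Thursday.
1944: Wednesday (−1)
1943: Monday (−2)
1942: Sunday (−1)
1941: Saturday (−1)
1940: Friday (−1)
Jun 21 falls on a Friday in 1940.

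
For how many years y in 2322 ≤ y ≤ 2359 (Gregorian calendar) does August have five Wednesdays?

16

August has 31 days; it has five Wednesdays when Wednesday falls among the first (month-length − 28) days — i.e. when August 1 is one of Wednesday/Tuesday/Monday.
August 1 by year: 2322:Tue✓ 2323:Wed✓ 2324:Fri 2325:Sat 2326:Sun 2327:Mon✓ 2328:Wed✓ 2329:Thu 2330:Fri 2331:Sat 2332:Mon✓ 2333:Tue✓ 2334:Wed✓ 2335:Thu 2336:Sat …(8 more)… 2345:Wed✓ 2346:Thu 2347:Fri 2348:Sun 2349:Mon✓ 2350:Tue✓ 2351:Wed✓ 2352:Fri 2353:Sat 2354:Sun 2355:Mon✓ 2356:Wed✓ 2357:Thu 2358:Fri 2359:Sat
Years with five Wednesdays: 2322, 2323, 2327, 2328, 2332, 2333, 2334, 2338, 2339, 2344, 2345, 2349, 2350, 2351, 2355, 2356 → 16.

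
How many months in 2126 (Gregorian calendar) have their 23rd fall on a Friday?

1

Check the 23rd of each month of 2126: Jan 23: Wed, Feb 23: Sat, Mar 23: Sat, Apr 23: Tue, May 23: Thu, Jun 23: Sun, Jul 23: Tue, Aug 23: Fri, Sep 23: Mon, Oct 23: Wed, Nov 23: Sat, Dec 23: Mon.
Friday occurs in August — 1 month.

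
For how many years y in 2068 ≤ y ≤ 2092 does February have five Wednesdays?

1

February has 28 days (29 in leap years); it has five Wednesdays when Wednesday falls among the first (month-length − 28) days — i.e. when February 1 is Wednesday in a leap year (never in a common year).
February 1 by year: 2068:Wed✓ 2069:Fri 2070:Sat 2071:Sun 2072:Mon 2073:Wed 2074:Thu 2075:Fri 2076:Sat 2077:Mon 2078:Tue 2079:Wed 2080:Thu 2081:Sat 2082:Sun 2083:Mon 2084:Tue 2085:Thu 2086:Fri 2087:Sat 2088:Sun 2089:Tue 2090:Wed 2091:Thu 2092:Fri
Years with five Wednesdays: 2068 → 1.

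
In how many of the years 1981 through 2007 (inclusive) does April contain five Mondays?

8

April has 30 days; it has five Mondays when Monday falls among the first (month-length − 28) days — i.e. when April 1 is one of Monday/Sunday.
April 1 by year: 1981:Wed 1982:Thu 1983:Fri 1984:Sun✓ 1985:Mon✓ 1986:Tue 1987:Wed 1988:Fri 1989:Sat 1990:Sun✓ 1991:Mon✓ 1992:Wed 1993:Thu 1994:Fri 1995:Sat 1996:Mon✓ 1997:Tue 1998:Wed 1999:Thu 2000:Sat 2001:Sun✓ 2002:Mon✓ 2003:Tue 2004:Thu 2005:Fri 2006:Sat 2007:Sun✓
Years with five Mondays: 1984, 1985, 1990, 1991, 1996, 2001, 2002, 2007 → 8.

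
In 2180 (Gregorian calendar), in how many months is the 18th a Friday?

Check the 18th of each month of 2180: Jan 18: Tue, Feb 18: Fri, Mar 18: Sat, Apr 18: Tue, May 18: Thu, Jun 18: Sun, Jul 18: Tue, Aug 18: Fri, Sep 18: Mon, Oct 18: Wed, Nov 18: Sat, Dec 18: Mon.
Friday occurs in February, August — 2 months.

2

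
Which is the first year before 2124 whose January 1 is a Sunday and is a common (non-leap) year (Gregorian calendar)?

Jan 1 advances by 2 weekdays after a leap year and by 1 after a common year.
2124: Jan 1 is Saturday (leap).
2123: Friday
2122: Thursday
2121: Wednesday
2120: Monday (leap)
2119: Sunday
2119 begins on a Sunday and is a common year.

2119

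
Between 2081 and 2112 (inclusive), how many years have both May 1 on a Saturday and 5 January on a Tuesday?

4

Check each year's weekday for May 1 and 5 January:
  2081: Thu/Sun  2082: Fri/Mon  2083: Sat/Tue ✓  2084: Mon/Wed  2085: Tue/Fri  2086: Wed/Sat  2087: Thu/Sun  2088: Sat/Mon  2089: Sun/Wed  2090: Mon/Thu  2091: Tue/Fri  2092: Thu/Sat  2093: Fri/Mon  2094: Sat/Tue ✓  …(4 more)…  2099: Fri/Mon  2100: Sat/Tue ✓  2101: Sun/Wed  2102: Mon/Thu  2103: Tue/Fri  2104: Thu/Sat  2105: Fri/Mon  2106: Sat/Tue ✓  2107: Sun/Wed  2108: Tue/Thu  2109: Wed/Sat  2110: Thu/Sun  2111: Fri/Mon  2112: Sun/Tue
Both conditions hold in: 2083, 2094, 2100, 2106 — 4.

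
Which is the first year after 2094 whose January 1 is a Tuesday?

Jan 1 advances by 2 weekdays after a leap year and by 1 after a common year.
2094: Jan 1 is Friday.
2095: Saturday
2096: Sunday (leap)
2097: Tuesday
2097 begins on a Tuesday

2097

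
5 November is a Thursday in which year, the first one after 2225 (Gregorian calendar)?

2229

From one year to the next, a fixed date's weekday advances by 1, or by 2 when a Feb 29 lies between the two dates.
2225: November 5 is Saturday.
2226: Sunday (+1)
2227: Monday (+1)
2228: Wednesday (+2)
2229: Thursday (+1)
5 November falls on a Thursday in 2229.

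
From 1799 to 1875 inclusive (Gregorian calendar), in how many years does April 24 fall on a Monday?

10

Track April 24's weekday year by year (advancing +1, or +2 across a Feb 29):
  1799: Wed  1800: Thu (+1)  1801: Fri (+1)  1802: Sat (+1)  1803: Sun (+1)
  1804: Tue (+2)  1805: Wed (+1)  1806: Thu (+1)  1807: Fri (+1)  1808: Sun (+2)
  1809: Mon (+1) ✓  1810: Tue (+1)  1811: Wed (+1)  1812: Fri (+2)  … (49 more years) …
  1862: Thu (+1)  1863: Fri (+1)  1864: Sun (+2)  1865: Mon (+1) ✓  1866: Tue (+1)
  1867: Wed (+1)  1868: Fri (+2)  1869: Sat (+1)  1870: Sun (+1)  1871: Mon (+1) ✓
  1872: Wed (+2)  1873: Thu (+1)  1874: Fri (+1)  1875: Sat (+1)
Monday years: 1809, 1815, 1820, 1826, 1837, 1843, 1848, 1854, 1865, 1871 — 10 in total.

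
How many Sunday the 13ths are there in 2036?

3

Check the 13th of each month of 2036: Jan 13: Sun, Feb 13: Wed, Mar 13: Thu, Apr 13: Sun, May 13: Tue, Jun 13: Fri, Jul 13: Sun, Aug 13: Wed, Sep 13: Sat, Oct 13: Mon, Nov 13: Thu, Dec 13: Sat.
Sunday occurs in January, April, July — 3 months.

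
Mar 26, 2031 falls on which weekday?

Wednesday

January 1, 2031 is a Wednesday.
March 26 is day 85 of the year, i.e. 84 days after Jan 1.
84 mod 7 = 0, so advance 0 weekdays from Wednesday: Wednesday.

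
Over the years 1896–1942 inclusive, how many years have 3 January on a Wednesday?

Track 3 January's weekday year by year (advancing +1, or +2 across a Feb 29):
  1896: Fri  1897: Sun (+2)  1898: Mon (+1)  1899: Tue (+1)  1900: Wed (+1) ✓
  1901: Thu (+1)  1902: Fri (+1)  1903: Sat (+1)  1904: Sun (+1)  1905: Tue (+2)
  1906: Wed (+1) ✓  1907: Thu (+1)  1908: Fri (+1)  1909: Sun (+2)  … (19 more years) …
  1929: Thu (+2)  1930: Fri (+1)  1931: Sat (+1)  1932: Sun (+1)  1933: Tue (+2)
  1934: Wed (+1) ✓  1935: Thu (+1)  1936: Fri (+1)  1937: Sun (+2)  1938: Mon (+1)
  1939: Tue (+1)  1940: Wed (+1) ✓  1941: Fri (+2)  1942: Sat (+1)
Wednesday years: 1900, 1906, 1912, 1917, 1923, 1934, 1940 — 7 in total.

7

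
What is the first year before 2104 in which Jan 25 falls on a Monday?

From one year to the next, a fixed date's weekday advances by 1, or by 2 when a Feb 29 lies between the two dates.
2104: January 25 is Friday.
2103: Thursday (−1)
2102: Wednesday (−1)
2101: Tuesday (−1)
2100: Monday (−1)
Jan 25 falls on a Monday in 2100.

2100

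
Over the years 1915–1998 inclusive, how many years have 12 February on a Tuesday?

12

Track 12 February's weekday year by year (advancing +1, or +2 across a Feb 29):
  1915: Fri  1916: Sat (+1)  1917: Mon (+2)  1918: Tue (+1) ✓  1919: Wed (+1)
  1920: Thu (+1)  1921: Sat (+2)  1922: Sun (+1)  1923: Mon (+1)  1924: Tue (+1) ✓
  1925: Thu (+2)  1926: Fri (+1)  1927: Sat (+1)  1928: Sun (+1)  … (56 more years) …
  1985: Tue (+2) ✓  1986: Wed (+1)  1987: Thu (+1)  1988: Fri (+1)  1989: Sun (+2)
  1990: Mon (+1)  1991: Tue (+1) ✓  1992: Wed (+1)  1993: Fri (+2)  1994: Sat (+1)
  1995: Sun (+1)  1996: Mon (+1)  1997: Wed (+2)  1998: Thu (+1)
Tuesday years: 1918, 1924, 1929, 1935, 1946, 1952, 1957, 1963, 1974, 1980, 1985, 1991 — 12 in total.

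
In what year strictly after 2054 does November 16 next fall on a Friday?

From one year to the next, a fixed date's weekday advances by 1, or by 2 when a Feb 29 lies between the two dates.
2054: November 16 is Monday.
2055: Tuesday (+1)
2056: Thursday (+2)
2057: Friday (+1)
November 16 falls on a Friday in 2057.

2057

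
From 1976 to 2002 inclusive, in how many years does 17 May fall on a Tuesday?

Track 17 May's weekday year by year (advancing +1, or +2 across a Feb 29):
  1976: Mon  1977: Tue (+1) ✓  1978: Wed (+1)  1979: Thu (+1)  1980: Sat (+2)
  1981: Sun (+1)  1982: Mon (+1)  1983: Tue (+1) ✓  1984: Thu (+2)  1985: Fri (+1)
  1986: Sat (+1)  1987: Sun (+1)  1988: Tue (+2) ✓  1989: Wed (+1)  1990: Thu (+1)
  1991: Fri (+1)  1992: Sun (+2)  1993: Mon (+1)  1994: Tue (+1) ✓  1995: Wed (+1)
  1996: Fri (+2)  1997: Sat (+1)  1998: Sun (+1)  1999: Mon (+1)  2000: Wed (+2)
  2001: Thu (+1)  2002: Fri (+1)
Tuesday years: 1977, 1983, 1988, 1994 — 4 in total.

4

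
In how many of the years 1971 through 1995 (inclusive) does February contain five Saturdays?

February has 28 days (29 in leap years); it has five Saturdays when Saturday falls among the first (month-length − 28) days — i.e. when February 1 is Saturday in a leap year (never in a common year).
February 1 by year: 1971:Mon 1972:Tue 1973:Thu 1974:Fri 1975:Sat 1976:Sun 1977:Tue 1978:Wed 1979:Thu 1980:Fri 1981:Sun 1982:Mon 1983:Tue 1984:Wed 1985:Fri 1986:Sat 1987:Sun 1988:Mon 1989:Wed 1990:Thu 1991:Fri 1992:Sat✓ 1993:Mon 1994:Tue 1995:Wed
Years with five Saturdays: 1992 → 1.

1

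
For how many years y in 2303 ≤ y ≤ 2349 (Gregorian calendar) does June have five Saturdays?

13

June has 30 days; it has five Saturdays when Saturday falls among the first (month-length − 28) days — i.e. when June 1 is one of Saturday/Friday.
June 1 by year: 2303:Mon 2304:Wed 2305:Thu 2306:Fri✓ 2307:Sat✓ 2308:Mon 2309:Tue 2310:Wed 2311:Thu 2312:Sat✓ 2313:Sun 2314:Mon 2315:Tue 2316:Thu 2317:Fri✓ …(17 more)… 2335:Sat✓ 2336:Mon 2337:Tue 2338:Wed 2339:Thu 2340:Sat✓ 2341:Sun 2342:Mon 2343:Tue 2344:Thu 2345:Fri✓ 2346:Sat✓ 2347:Sun 2348:Tue 2349:Wed
Years with five Saturdays: 2306, 2307, 2312, 2317, 2318, 2323, 2328, 2329, 2334, 2335, 2340, 2345, 2346 → 13.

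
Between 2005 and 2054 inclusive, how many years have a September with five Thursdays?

14

September has 30 days; it has five Thursdays when Thursday falls among the first (month-length − 28) days — i.e. when September 1 is one of Thursday/Wednesday.
September 1 by year: 2005:Thu✓ 2006:Fri 2007:Sat 2008:Mon 2009:Tue 2010:Wed✓ 2011:Thu✓ 2012:Sat 2013:Sun 2014:Mon 2015:Tue 2016:Thu✓ 2017:Fri 2018:Sat 2019:Sun …(20 more)… 2040:Sat 2041:Sun 2042:Mon 2043:Tue 2044:Thu✓ 2045:Fri 2046:Sat 2047:Sun 2048:Tue 2049:Wed✓ 2050:Thu✓ 2051:Fri 2052:Sun 2053:Mon 2054:Tue
Years with five Thursdays: 2005, 2010, 2011, 2016, 2021, 2022, 2027, 2032, 2033, 2038, 2039, 2044, 2049, 2050 → 14.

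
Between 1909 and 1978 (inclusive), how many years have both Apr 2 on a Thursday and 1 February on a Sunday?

7

Check each year's weekday for Apr 2 and 1 February:
  1909: Fri/Mon  1910: Sat/Tue  1911: Sun/Wed  1912: Tue/Thu  1913: Wed/Sat  1914: Thu/Sun ✓  1915: Fri/Mon  1916: Sun/Tue  1917: Mon/Thu  1918: Tue/Fri  1919: Wed/Sat  1920: Fri/Sun  1921: Sat/Tue  1922: Sun/Wed  …(42 more)…  1965: Fri/Mon  1966: Sat/Tue  1967: Sun/Wed  1968: Tue/Thu  1969: Wed/Sat  1970: Thu/Sun ✓  1971: Fri/Mon  1972: Sun/Tue  1973: Mon/Thu  1974: Tue/Fri  1975: Wed/Sat  1976: Fri/Sun  1977: Sat/Tue  1978: Sun/Wed
Both conditions hold in: 1914, 1925, 1931, 1942, 1953, 1959, 1970 — 7.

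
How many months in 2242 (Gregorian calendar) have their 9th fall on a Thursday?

1

Check the 9th of each month of 2242: Jan 9: Sun, Feb 9: Wed, Mar 9: Wed, Apr 9: Sat, May 9: Mon, Jun 9: Thu, Jul 9: Sat, Aug 9: Tue, Sep 9: Fri, Oct 9: Sun, Nov 9: Wed, Dec 9: Fri.
Thursday occurs in June — 1 month.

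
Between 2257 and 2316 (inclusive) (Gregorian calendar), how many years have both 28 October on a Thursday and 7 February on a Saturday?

Check each year's weekday for 28 October and 7 February:
  2257: Wed/Sat  2258: Thu/Sun  2259: Fri/Mon  2260: Sun/Tue  2261: Mon/Thu  2262: Tue/Fri  2263: Wed/Sat  2264: Fri/Sun  2265: Sat/Tue  2266: Sun/Wed  2267: Mon/Thu  2268: Wed/Fri  2269: Thu/Sun  2270: Fri/Mon  …(32 more)…  2303: Wed/Sat  2304: Fri/Sun  2305: Sat/Tue  2306: Sun/Wed  2307: Mon/Thu  2308: Wed/Fri  2309: Thu/Sun  2310: Fri/Mon  2311: Sat/Tue  2312: Mon/Wed  2313: Tue/Fri  2314: Wed/Sat  2315: Thu/Sun  2316: Sat/Mon
Both conditions hold in: 2280 — 1.

1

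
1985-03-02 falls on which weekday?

Saturday

January 1, 1985 is a Tuesday.
March 2 is day 61 of the year, i.e. 60 days after Jan 1.
60 mod 7 = 4, so advance 4 weekdays from Tuesday: Saturday.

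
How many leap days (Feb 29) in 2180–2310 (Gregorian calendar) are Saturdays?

5

Leap years in 2180–2310: 31 of them.
Feb 29 weekday advances by 5 (mod 7) from one leap year to the next four years later (or differs when a century non-leap intervenes).
Leap-day weekdays: 2180:Tue 2184:Sun 2188:Fri 2192:Wed 2196:Mon 2204:Wed 2208:Mon 2212:Sat✓ 2216:Thu 2220:Tue 2224:Sun 2228:Fri 2232:Wed …(5 more)… 2256:Fri 2260:Wed 2264:Mon 2268:Sat✓ 2272:Thu 2276:Tue 2280:Sun 2284:Fri 2288:Wed 2292:Mon 2296:Sat✓ 2304:Mon 2308:Sat✓
Saturday: 2212, 2240, 2268, 2296, 2308 → 5.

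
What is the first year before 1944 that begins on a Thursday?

Jan 1 advances by 2 weekdays after a leap year and by 1 after a common year.
1944: Jan 1 is Saturday (leap).
1943: Friday
1942: Thursday
1942 begins on a Thursday

1942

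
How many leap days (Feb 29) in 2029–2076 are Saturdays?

2

Leap years in 2029–2076: 12 of them.
Feb 29 weekday advances by 5 (mod 7) from one leap year to the next four years later (or differs when a century non-leap intervenes).
Leap-day weekdays: 2032:Sun 2036:Fri 2040:Wed 2044:Mon 2048:Sat✓ 2052:Thu 2056:Tue 2060:Sun 2064:Fri 2068:Wed 2072:Mon 2076:Sat✓
Saturday: 2048, 2076 → 2.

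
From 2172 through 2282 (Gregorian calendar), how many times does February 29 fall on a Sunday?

Leap years in 2172–2282: 27 of them.
Feb 29 weekday advances by 5 (mod 7) from one leap year to the next four years later (or differs when a century non-leap intervenes).
Leap-day weekdays: 2172:Sat 2176:Thu 2180:Tue 2184:Sun✓ 2188:Fri 2192:Wed 2196:Mon 2204:Wed 2208:Mon 2212:Sat 2216:Thu 2220:Tue 2224:Sun✓ 2228:Fri 2232:Wed 2236:Mon 2240:Sat 2244:Thu 2248:Tue 2252:Sun✓ 2256:Fri 2260:Wed 2264:Mon 2268:Sat 2272:Thu 2276:Tue 2280:Sun✓
Sunday: 2184, 2224, 2252, 2280 → 4.

4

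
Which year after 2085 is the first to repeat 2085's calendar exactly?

2091

Two years share a calendar iff Jan 1 falls on the same weekday and both are leap or both are common. 2085: Jan 1 is Monday, common year.
2086: Jan 1 Tuesday, common
2087: Jan 1 Wednesday, common
2088: Jan 1 Thursday, leap
2089: Jan 1 Saturday, common
2090: Jan 1 Sunday, common
2091: Jan 1 Monday, common
2091 matches on both conditions.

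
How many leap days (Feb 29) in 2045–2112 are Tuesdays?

Leap years in 2045–2112: 16 of them.
Feb 29 weekday advances by 5 (mod 7) from one leap year to the next four years later (or differs when a century non-leap intervenes).
Leap-day weekdays: 2048:Sat 2052:Thu 2056:Tue✓ 2060:Sun 2064:Fri 2068:Wed 2072:Mon 2076:Sat 2080:Thu 2084:Tue✓ 2088:Sun 2092:Fri 2096:Wed 2104:Fri 2108:Wed 2112:Mon
Tuesday: 2056, 2084 → 2.

2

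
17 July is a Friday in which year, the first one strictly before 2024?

2020

From one year to the next, a fixed date's weekday advances by 1, or by 2 when a Feb 29 lies between the two dates.
2024: July 17 is Wednesday.
2023: Monday (−2)
2022: Sunday (−1)
2021: Saturday (−1)
2020: Friday (−1)
17 July falls on a Friday in 2020.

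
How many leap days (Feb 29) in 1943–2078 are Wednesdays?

5

Leap years in 1943–2078: 34 of them.
Feb 29 weekday advances by 5 (mod 7) from one leap year to the next four years later (or differs when a century non-leap intervenes).
Leap-day weekdays: 1944:Tue 1948:Sun 1952:Fri 1956:Wed✓ 1960:Mon 1964:Sat 1968:Thu 1972:Tue 1976:Sun 1980:Fri 1984:Wed✓ 1988:Mon 1992:Sat …(8 more)… 2028:Tue 2032:Sun 2036:Fri 2040:Wed✓ 2044:Mon 2048:Sat 2052:Thu 2056:Tue 2060:Sun 2064:Fri 2068:Wed✓ 2072:Mon 2076:Sat
Wednesday: 1956, 1984, 2012, 2040, 2068 → 5.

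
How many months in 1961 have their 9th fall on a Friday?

Check the 9th of each month of 1961: Jan 9: Mon, Feb 9: Thu, Mar 9: Thu, Apr 9: Sun, May 9: Tue, Jun 9: Fri, Jul 9: Sun, Aug 9: Wed, Sep 9: Sat, Oct 9: Mon, Nov 9: Thu, Dec 9: Sat.
Friday occurs in June — 1 month.

1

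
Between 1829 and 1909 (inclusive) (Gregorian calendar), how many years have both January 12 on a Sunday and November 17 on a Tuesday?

4

Check each year's weekday for January 12 and November 17:
  1829: Mon/Tue  1830: Tue/Wed  1831: Wed/Thu  1832: Thu/Sat  1833: Sat/Sun  1834: Sun/Mon  1835: Mon/Tue  1836: Tue/Thu  1837: Thu/Fri  1838: Fri/Sat  1839: Sat/Sun  1840: Sun/Tue ✓  1841: Tue/Wed  1842: Wed/Thu  …(53 more)…  1896: Sun/Tue ✓  1897: Tue/Wed  1898: Wed/Thu  1899: Thu/Fri  1900: Fri/Sat  1901: Sat/Sun  1902: Sun/Mon  1903: Mon/Tue  1904: Tue/Thu  1905: Thu/Fri  1906: Fri/Sat  1907: Sat/Sun  1908: Sun/Tue ✓  1909: Tue/Wed
Both conditions hold in: 1840, 1868, 1896, 1908 — 4.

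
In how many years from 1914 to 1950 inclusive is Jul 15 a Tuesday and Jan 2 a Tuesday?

0

Check each year's weekday for Jul 15 and Jan 2:
  1914: Wed/Fri  1915: Thu/Sat  1916: Sat/Sun  1917: Sun/Tue  1918: Mon/Wed  1919: Tue/Thu  1920: Thu/Fri  1921: Fri/Sun  1922: Sat/Mon  1923: Sun/Tue  1924: Tue/Wed  1925: Wed/Fri  1926: Thu/Sat  1927: Fri/Sun  …(9 more)…  1937: Thu/Sat  1938: Fri/Sun  1939: Sat/Mon  1940: Mon/Tue  1941: Tue/Thu  1942: Wed/Fri  1943: Thu/Sat  1944: Sat/Sun  1945: Sun/Tue  1946: Mon/Wed  1947: Tue/Thu  1948: Thu/Fri  1949: Fri/Sun  1950: Sat/Mon
Both conditions hold in: no year — 0.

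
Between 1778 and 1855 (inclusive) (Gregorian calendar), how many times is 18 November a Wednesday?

Track 18 November's weekday year by year (advancing +1, or +2 across a Feb 29):
  1778: Wed ✓  1779: Thu (+1)  1780: Sat (+2)  1781: Sun (+1)  1782: Mon (+1)
  1783: Tue (+1)  1784: Thu (+2)  1785: Fri (+1)  1786: Sat (+1)  1787: Sun (+1)
  1788: Tue (+2)  1789: Wed (+1) ✓  1790: Thu (+1)  1791: Fri (+1)  … (50 more years) …
  1842: Fri (+1)  1843: Sat (+1)  1844: Mon (+2)  1845: Tue (+1)  1846: Wed (+1) ✓
  1847: Thu (+1)  1848: Sat (+2)  1849: Sun (+1)  1850: Mon (+1)  1851: Tue (+1)
  1852: Thu (+2)  1853: Fri (+1)  1854: Sat (+1)  1855: Sun (+1)
Wednesday years: 1778, 1789, 1795, 1801, 1807, 1812, 1818, 1829, 1835, 1840, 1846 — 11 in total.

11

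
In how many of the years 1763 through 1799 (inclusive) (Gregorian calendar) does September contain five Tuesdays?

September has 30 days; it has five Tuesdays when Tuesday falls among the first (month-length − 28) days — i.e. when September 1 is one of Tuesday/Monday.
September 1 by year: 1763:Thu 1764:Sat 1765:Sun 1766:Mon✓ 1767:Tue✓ 1768:Thu 1769:Fri 1770:Sat 1771:Sun 1772:Tue✓ 1773:Wed 1774:Thu 1775:Fri 1776:Sun 1777:Mon✓ …(7 more)… 1785:Thu 1786:Fri 1787:Sat 1788:Mon✓ 1789:Tue✓ 1790:Wed 1791:Thu 1792:Sat 1793:Sun 1794:Mon✓ 1795:Tue✓ 1796:Thu 1797:Fri 1798:Sat 1799:Sun
Years with five Tuesdays: 1766, 1767, 1772, 1777, 1778, 1783, 1788, 1789, 1794, 1795 → 10.

10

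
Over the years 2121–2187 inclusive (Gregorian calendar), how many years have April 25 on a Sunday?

10

Track April 25's weekday year by year (advancing +1, or +2 across a Feb 29):
  2121: Fri  2122: Sat (+1)  2123: Sun (+1) ✓  2124: Tue (+2)  2125: Wed (+1)
  2126: Thu (+1)  2127: Fri (+1)  2128: Sun (+2) ✓  2129: Mon (+1)  2130: Tue (+1)
  2131: Wed (+1)  2132: Fri (+2)  2133: Sat (+1)  2134: Sun (+1) ✓  … (39 more years) …
  2174: Mon (+1)  2175: Tue (+1)  2176: Thu (+2)  2177: Fri (+1)  2178: Sat (+1)
  2179: Sun (+1) ✓  2180: Tue (+2)  2181: Wed (+1)  2182: Thu (+1)  2183: Fri (+1)
  2184: Sun (+2) ✓  2185: Mon (+1)  2186: Tue (+1)  2187: Wed (+1)
Sunday years: 2123, 2128, 2134, 2145, 2151, 2156, 2162, 2173, 2179, 2184 — 10 in total.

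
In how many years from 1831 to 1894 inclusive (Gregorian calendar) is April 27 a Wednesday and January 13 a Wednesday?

3

Check each year's weekday for April 27 and January 13:
  1831: Wed/Thu  1832: Fri/Fri  1833: Sat/Sun  1834: Sun/Mon  1835: Mon/Tue  1836: Wed/Wed ✓  1837: Thu/Fri  1838: Fri/Sat  1839: Sat/Sun  1840: Mon/Mon  1841: Tue/Wed  1842: Wed/Thu  1843: Thu/Fri  1844: Sat/Sat  …(36 more)…  1881: Wed/Thu  1882: Thu/Fri  1883: Fri/Sat  1884: Sun/Sun  1885: Mon/Tue  1886: Tue/Wed  1887: Wed/Thu  1888: Fri/Fri  1889: Sat/Sun  1890: Sun/Mon  1891: Mon/Tue  1892: Wed/Wed ✓  1893: Thu/Fri  1894: Fri/Sat
Both conditions hold in: 1836, 1864, 1892 — 3.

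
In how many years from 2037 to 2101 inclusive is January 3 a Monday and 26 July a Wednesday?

2

Check each year's weekday for January 3 and 26 July:
  2037: Sat/Sun  2038: Sun/Mon  2039: Mon/Tue  2040: Tue/Thu  2041: Thu/Fri  2042: Fri/Sat  2043: Sat/Sun  2044: Sun/Tue  2045: Tue/Wed  2046: Wed/Thu  2047: Thu/Fri  2048: Fri/Sun  2049: Sun/Mon  2050: Mon/Tue  …(37 more)…  2088: Sat/Mon  2089: Mon/Tue  2090: Tue/Wed  2091: Wed/Thu  2092: Thu/Sat  2093: Sat/Sun  2094: Sun/Mon  2095: Mon/Tue  2096: Tue/Thu  2097: Thu/Fri  2098: Fri/Sat  2099: Sat/Sun  2100: Sun/Mon  2101: Mon/Tue
Both conditions hold in: 2056, 2084 — 2.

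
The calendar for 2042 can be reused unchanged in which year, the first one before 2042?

Two years share a calendar iff Jan 1 falls on the same weekday and both are leap or both are common. 2042: Jan 1 is Wednesday, common year.
2041: Jan 1 Tuesday, common
2040: Jan 1 Sunday, leap
2039: Jan 1 Saturday, common
2038: Jan 1 Friday, common
2037: Jan 1 Thursday, common
2036: Jan 1 Tuesday, leap
2035: Jan 1 Monday, common
2034: Jan 1 Sunday, common
2033: Jan 1 Saturday, common
2032: Jan 1 Thursday, leap
2031: Jan 1 Wednesday, common
2031 matches on both conditions.

2031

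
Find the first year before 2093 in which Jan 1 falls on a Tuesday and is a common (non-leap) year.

2086

Jan 1 advances by 2 weekdays after a leap year and by 1 after a common year.
2093: Jan 1 is Thursday.
2092: Tuesday (leap)
2091: Monday
2090: Sunday
2089: Saturday
2088: Thursday (leap)
2087: Wednesday
2086: Tuesday
2086 begins on a Tuesday and is a common year.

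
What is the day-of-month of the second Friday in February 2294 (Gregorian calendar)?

February 1, 2294 is a Thursday, so the first Friday is the 2nd.
The second Friday is 2 + 7 = 9.

9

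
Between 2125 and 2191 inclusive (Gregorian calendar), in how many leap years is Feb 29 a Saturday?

Leap years in 2125–2191: 16 of them.
Feb 29 weekday advances by 5 (mod 7) from one leap year to the next four years later (or differs when a century non-leap intervenes).
Leap-day weekdays: 2128:Sun 2132:Fri 2136:Wed 2140:Mon 2144:Sat✓ 2148:Thu 2152:Tue 2156:Sun 2160:Fri 2164:Wed 2168:Mon 2172:Sat✓ 2176:Thu 2180:Tue 2184:Sun 2188:Fri
Saturday: 2144, 2172 → 2.

2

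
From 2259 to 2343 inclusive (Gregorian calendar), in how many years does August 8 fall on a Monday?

13

Track August 8's weekday year by year (advancing +1, or +2 across a Feb 29):
  2259: Mon ✓  2260: Wed (+2)  2261: Thu (+1)  2262: Fri (+1)  2263: Sat (+1)
  2264: Mon (+2) ✓  2265: Tue (+1)  2266: Wed (+1)  2267: Thu (+1)  2268: Sat (+2)
  2269: Sun (+1)  2270: Mon (+1) ✓  2271: Tue (+1)  2272: Thu (+2)  … (57 more years) …
  2330: Fri (+1)  2331: Sat (+1)  2332: Mon (+2) ✓  2333: Tue (+1)  2334: Wed (+1)
  2335: Thu (+1)  2336: Sat (+2)  2337: Sun (+1)  2338: Mon (+1) ✓  2339: Tue (+1)
  2340: Thu (+2)  2341: Fri (+1)  2342: Sat (+1)  2343: Sun (+1)
Monday years: 2259, 2264, 2270, 2281, 2287, 2292, 2298, 2304, 2310, 2321, 2327, 2332, 2338 — 13 in total.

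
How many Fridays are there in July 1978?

4

July 1978 has 31 days and begins on Saturday.
The first Friday is July 7.
Fridays fall on 7, 14, 21, 28 — that's 4.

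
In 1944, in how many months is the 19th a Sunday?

Check the 19th of each month of 1944: Jan 19: Wed, Feb 19: Sat, Mar 19: Sun, Apr 19: Wed, May 19: Fri, Jun 19: Mon, Jul 19: Wed, Aug 19: Sat, Sep 19: Tue, Oct 19: Thu, Nov 19: Sun, Dec 19: Tue.
Sunday occurs in March, November — 2 months.

2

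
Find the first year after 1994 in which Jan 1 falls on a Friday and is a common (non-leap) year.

1999

Jan 1 advances by 2 weekdays after a leap year and by 1 after a common year.
1994: Jan 1 is Saturday.
1995: Sunday
1996: Monday (leap)
1997: Wednesday
1998: Thursday
1999: Friday
1999 begins on a Friday and is a common year.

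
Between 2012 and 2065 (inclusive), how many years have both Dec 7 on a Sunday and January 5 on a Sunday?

6

Check each year's weekday for Dec 7 and January 5:
  2012: Fri/Thu  2013: Sat/Sat  2014: Sun/Sun ✓  2015: Mon/Mon  2016: Wed/Tue  2017: Thu/Thu  2018: Fri/Fri  2019: Sat/Sat  2020: Mon/Sun  2021: Tue/Tue  2022: Wed/Wed  2023: Thu/Thu  2024: Sat/Fri  2025: Sun/Sun ✓  …(26 more)…  2052: Sat/Fri  2053: Sun/Sun ✓  2054: Mon/Mon  2055: Tue/Tue  2056: Thu/Wed  2057: Fri/Fri  2058: Sat/Sat  2059: Sun/Sun ✓  2060: Tue/Mon  2061: Wed/Wed  2062: Thu/Thu  2063: Fri/Fri  2064: Sun/Sat  2065: Mon/Mon
Both conditions hold in: 2014, 2025, 2031, 2042, 2053, 2059 — 6.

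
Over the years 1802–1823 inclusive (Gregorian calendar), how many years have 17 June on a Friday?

Track 17 June's weekday year by year (advancing +1, or +2 across a Feb 29):
  1802: Thu  1803: Fri (+1) ✓  1804: Sun (+2)  1805: Mon (+1)  1806: Tue (+1)
  1807: Wed (+1)  1808: Fri (+2) ✓  1809: Sat (+1)  1810: Sun (+1)  1811: Mon (+1)
  1812: Wed (+2)  1813: Thu (+1)  1814: Fri (+1) ✓  1815: Sat (+1)  1816: Mon (+2)
  1817: Tue (+1)  1818: Wed (+1)  1819: Thu (+1)  1820: Sat (+2)  1821: Sun (+1)
  1822: Mon (+1)  1823: Tue (+1)
Friday years: 1803, 1808, 1814 — 3 in total.

3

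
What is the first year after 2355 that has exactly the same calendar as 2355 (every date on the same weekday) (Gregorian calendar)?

2366

Two years share a calendar iff Jan 1 falls on the same weekday and both are leap or both are common. 2355: Jan 1 is Saturday, common year.
2356: Jan 1 Sunday, leap
2357: Jan 1 Tuesday, common
2358: Jan 1 Wednesday, common
2359: Jan 1 Thursday, common
2360: Jan 1 Friday, leap
2361: Jan 1 Sunday, common
2362: Jan 1 Monday, common
2363: Jan 1 Tuesday, common
2364: Jan 1 Wednesday, leap
2365: Jan 1 Friday, common
2366: Jan 1 Saturday, common
2366 matches on both conditions.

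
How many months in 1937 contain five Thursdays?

4

A month of length L has five Thursdays iff its first Thursday is on day ≤ L−28 (so day 1–3 in a 31-day month, 1–2 in a 30-day month, day 1 in a leap February).
Checking each month of 1937: Jan starts Fri (31d); Feb starts Mon (28d); Mar starts Mon (31d); Apr starts Thu (30d) ✓; May starts Sat (31d); Jun starts Tue (30d); Jul starts Thu (31d) ✓; Aug starts Sun (31d); Sep starts Wed (30d) ✓; Oct starts Fri (31d); Nov starts Mon (30d); Dec starts Wed (31d) ✓.
Five-Thursday months: April, July, September, December → 4.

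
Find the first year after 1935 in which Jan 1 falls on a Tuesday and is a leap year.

Jan 1 advances by 2 weekdays after a leap year and by 1 after a common year.
1935: Jan 1 is Tuesday.
1936: Wednesday (leap)
1937: Friday
1938: Saturday
1939: Sunday
1940: Monday (leap)
1941: Wednesday
1942: Thursday
1943: Friday
1944: Saturday (leap)
1945: Monday
1946: Tuesday
1947: Wednesday
1948: Thursday (leap)
1949: Saturday
1950: Sunday
1951: Monday
1952: Tuesday (leap)
1952 begins on a Tuesday and is a leap year.

1952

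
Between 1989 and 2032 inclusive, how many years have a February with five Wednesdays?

1

February has 28 days (29 in leap years); it has five Wednesdays when Wednesday falls among the first (month-length − 28) days — i.e. when February 1 is Wednesday in a leap year (never in a common year).
February 1 by year: 1989:Wed 1990:Thu 1991:Fri 1992:Sat 1993:Mon 1994:Tue 1995:Wed 1996:Thu 1997:Sat 1998:Sun 1999:Mon 2000:Tue 2001:Thu 2002:Fri 2003:Sat …(14 more)… 2018:Thu 2019:Fri 2020:Sat 2021:Mon 2022:Tue 2023:Wed 2024:Thu 2025:Sat 2026:Sun 2027:Mon 2028:Tue 2029:Thu 2030:Fri 2031:Sat 2032:Sun
Years with five Wednesdays: 2012 → 1.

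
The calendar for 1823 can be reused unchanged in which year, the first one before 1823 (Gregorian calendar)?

Two years share a calendar iff Jan 1 falls on the same weekday and both are leap or both are common. 1823: Jan 1 is Wednesday, common year.
1822: Jan 1 Tuesday, common
1821: Jan 1 Monday, common
1820: Jan 1 Saturday, leap
1819: Jan 1 Friday, common
1818: Jan 1 Thursday, common
1817: Jan 1 Wednesday, common
1817 matches on both conditions.

1817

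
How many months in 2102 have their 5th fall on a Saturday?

1

Check the 5th of each month of 2102: Jan 5: Thu, Feb 5: Sun, Mar 5: Sun, Apr 5: Wed, May 5: Fri, Jun 5: Mon, Jul 5: Wed, Aug 5: Sat, Sep 5: Tue, Oct 5: Thu, Nov 5: Sun, Dec 5: Tue.
Saturday occurs in August — 1 month.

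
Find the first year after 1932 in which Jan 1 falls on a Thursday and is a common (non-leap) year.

1942

Jan 1 advances by 2 weekdays after a leap year and by 1 after a common year.
1932: Jan 1 is Friday (leap).
1933: Sunday
1934: Monday
1935: Tuesday
1936: Wednesday (leap)
1937: Friday
1938: Saturday
1939: Sunday
1940: Monday (leap)
1941: Wednesday
1942: Thursday
1942 begins on a Thursday and is a common year.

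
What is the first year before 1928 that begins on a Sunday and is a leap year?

1888

Jan 1 advances by 2 weekdays after a leap year and by 1 after a common year.
1928: Jan 1 is Sunday (leap).
1927: Saturday
1926: Friday
1925: Thursday
1924: Tuesday (leap)
1923: Monday
1922: Sunday
1921: Saturday
1920: Thursday (leap)
1919: Wednesday
1918: Tuesday
1917: Monday
1916: Saturday (leap)
1915: Friday
1914: Thursday
1913: Wednesday
1912: Monday (leap)
1911: Sunday
1910: Saturday
1909: Friday
1908: Wednesday (leap)
1907: Tuesday
1906: Monday
1905: Sunday
1904: Friday (leap)
1903: Thursday
1902: Wednesday
1901: Tuesday
1900: Monday
1899: Sunday
1898: Saturday
1897: Friday
1896: Wednesday (leap)
1895: Tuesday
1894: Monday
1893: Sunday
1892: Friday (leap)
1891: Thursday
1890: Wednesday
1889: Tuesday
1888: Sunday (leap)
1888 begins on a Sunday and is a leap year.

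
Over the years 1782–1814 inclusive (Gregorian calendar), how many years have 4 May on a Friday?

Track 4 May's weekday year by year (advancing +1, or +2 across a Feb 29):
  1782: Sat  1783: Sun (+1)  1784: Tue (+2)  1785: Wed (+1)  1786: Thu (+1)
  1787: Fri (+1) ✓  1788: Sun (+2)  1789: Mon (+1)  1790: Tue (+1)  1791: Wed (+1)
  1792: Fri (+2) ✓  1793: Sat (+1)  1794: Sun (+1)  1795: Mon (+1)  … (5 more years) …
  1801: Mon (+1)  1802: Tue (+1)  1803: Wed (+1)  1804: Fri (+2) ✓  1805: Sat (+1)
  1806: Sun (+1)  1807: Mon (+1)  1808: Wed (+2)  1809: Thu (+1)  1810: Fri (+1) ✓
  1811: Sat (+1)  1812: Mon (+2)  1813: Tue (+1)  1814: Wed (+1)
Friday years: 1787, 1792, 1798, 1804, 1810 — 5 in total.

5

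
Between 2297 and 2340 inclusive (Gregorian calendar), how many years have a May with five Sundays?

May has 31 days; it has five Sundays when Sunday falls among the first (month-length − 28) days — i.e. when May 1 is one of Sunday/Saturday/Friday.
May 1 by year: 2297:Sat✓ 2298:Sun✓ 2299:Mon 2300:Tue 2301:Wed 2302:Thu 2303:Fri✓ 2304:Sun✓ 2305:Mon 2306:Tue 2307:Wed 2308:Fri✓ 2309:Sat✓ 2310:Sun✓ 2311:Mon …(14 more)… 2326:Sat✓ 2327:Sun✓ 2328:Tue 2329:Wed 2330:Thu 2331:Fri✓ 2332:Sun✓ 2333:Mon 2334:Tue 2335:Wed 2336:Fri✓ 2337:Sat✓ 2338:Sun✓ 2339:Mon 2340:Wed
Years with five Sundays: 2297, 2298, 2303, 2304, 2308, 2309, 2310, 2314, 2315, 2320, 2321, 2325, 2326, 2327, 2331, 2332, 2336, 2337, 2338 → 19.

19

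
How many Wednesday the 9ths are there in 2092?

3

Check the 9th of each month of 2092: Jan 9: Wed, Feb 9: Sat, Mar 9: Sun, Apr 9: Wed, May 9: Fri, Jun 9: Mon, Jul 9: Wed, Aug 9: Sat, Sep 9: Tue, Oct 9: Thu, Nov 9: Sun, Dec 9: Tue.
Wednesday occurs in January, April, July — 3 months.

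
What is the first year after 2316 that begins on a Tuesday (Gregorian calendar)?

Jan 1 advances by 2 weekdays after a leap year and by 1 after a common year.
2316: Jan 1 is Saturday (leap).
2317: Monday
2318: Tuesday
2318 begins on a Tuesday

2318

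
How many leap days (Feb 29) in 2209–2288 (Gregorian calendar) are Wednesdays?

3

Leap years in 2209–2288: 20 of them.
Feb 29 weekday advances by 5 (mod 7) from one leap year to the next four years later (or differs when a century non-leap intervenes).
Leap-day weekdays: 2212:Sat 2216:Thu 2220:Tue 2224:Sun 2228:Fri 2232:Wed✓ 2236:Mon 2240:Sat 2244:Thu 2248:Tue 2252:Sun 2256:Fri 2260:Wed✓ 2264:Mon 2268:Sat 2272:Thu 2276:Tue 2280:Sun 2284:Fri 2288:Wed✓
Wednesday: 2232, 2260, 2288 → 3.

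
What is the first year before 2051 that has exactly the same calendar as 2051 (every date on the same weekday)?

Two years share a calendar iff Jan 1 falls on the same weekday and both are leap or both are common. 2051: Jan 1 is Sunday, common year.
2050: Jan 1 Saturday, common
2049: Jan 1 Friday, common
2048: Jan 1 Wednesday, leap
2047: Jan 1 Tuesday, common
2046: Jan 1 Monday, common
2045: Jan 1 Sunday, common
2045 matches on both conditions.

2045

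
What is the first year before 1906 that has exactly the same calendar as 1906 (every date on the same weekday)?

1900

Two years share a calendar iff Jan 1 falls on the same weekday and both are leap or both are common. 1906: Jan 1 is Monday, common year.
1905: Jan 1 Sunday, common
1904: Jan 1 Friday, leap
1903: Jan 1 Thursday, common
1902: Jan 1 Wednesday, common
1901: Jan 1 Tuesday, common
1900: Jan 1 Monday, common
1900 matches on both conditions.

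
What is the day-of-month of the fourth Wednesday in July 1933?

26

July 1, 1933 is a Saturday, so the first Wednesday is the 5th.
The fourth Wednesday is 5 + 21 = 26.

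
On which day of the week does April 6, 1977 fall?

Wednesday

January 1, 1977 is a Saturday.
April 6 is day 96 of the year, i.e. 95 days after Jan 1.
95 mod 7 = 4, so advance 4 weekdays from Saturday: Wednesday.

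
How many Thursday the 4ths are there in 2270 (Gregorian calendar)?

1

Check the 4th of each month of 2270: Jan 4: Tue, Feb 4: Fri, Mar 4: Fri, Apr 4: Mon, May 4: Wed, Jun 4: Sat, Jul 4: Mon, Aug 4: Thu, Sep 4: Sun, Oct 4: Tue, Nov 4: Fri, Dec 4: Sun.
Thursday occurs in August — 1 month.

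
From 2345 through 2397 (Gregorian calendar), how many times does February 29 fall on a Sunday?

2

Leap years in 2345–2397: 13 of them.
Feb 29 weekday advances by 5 (mod 7) from one leap year to the next four years later (or differs when a century non-leap intervenes).
Leap-day weekdays: 2348:Sun✓ 2352:Fri 2356:Wed 2360:Mon 2364:Sat 2368:Thu 2372:Tue 2376:Sun✓ 2380:Fri 2384:Wed 2388:Mon 2392:Sat 2396:Thu
Sunday: 2348, 2376 → 2.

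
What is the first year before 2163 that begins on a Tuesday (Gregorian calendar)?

Jan 1 advances by 2 weekdays after a leap year and by 1 after a common year.
2163: Jan 1 is Saturday.
2162: Friday
2161: Thursday
2160: Tuesday (leap)
2160 begins on a Tuesday

2160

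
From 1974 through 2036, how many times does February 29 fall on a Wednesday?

2

Leap years in 1974–2036: 16 of them.
Feb 29 weekday advances by 5 (mod 7) from one leap year to the next four years later (or differs when a century non-leap intervenes).
Leap-day weekdays: 1976:Sun 1980:Fri 1984:Wed✓ 1988:Mon 1992:Sat 1996:Thu 2000:Tue 2004:Sun 2008:Fri 2012:Wed✓ 2016:Mon 2020:Sat 2024:Thu 2028:Tue 2032:Sun 2036:Fri
Wednesday: 1984, 2012 → 2.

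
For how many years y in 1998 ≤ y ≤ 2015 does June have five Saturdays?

June has 30 days; it has five Saturdays when Saturday falls among the first (month-length − 28) days — i.e. when June 1 is one of Saturday/Friday.
June 1 by year: 1998:Mon 1999:Tue 2000:Thu 2001:Fri✓ 2002:Sat✓ 2003:Sun 2004:Tue 2005:Wed 2006:Thu 2007:Fri✓ 2008:Sun 2009:Mon 2010:Tue 2011:Wed 2012:Fri✓ 2013:Sat✓ 2014:Sun 2015:Mon
Years with five Saturdays: 2001, 2002, 2007, 2012, 2013 → 5.

5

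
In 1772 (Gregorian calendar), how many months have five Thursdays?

A month of length L has five Thursdays iff its first Thursday is on day ≤ L−28 (so day 1–3 in a 31-day month, 1–2 in a 30-day month, day 1 in a leap February).
Checking each month of 1772: Jan starts Wed (31d) ✓; Feb starts Sat (29d); Mar starts Sun (31d); Apr starts Wed (30d) ✓; May starts Fri (31d); Jun starts Mon (30d); Jul starts Wed (31d) ✓; Aug starts Sat (31d); Sep starts Tue (30d); Oct starts Thu (31d) ✓; Nov starts Sun (30d); Dec starts Tue (31d) ✓.
Five-Thursday months: January, April, July, October, December → 5.

5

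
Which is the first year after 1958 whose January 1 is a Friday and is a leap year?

Jan 1 advances by 2 weekdays after a leap year and by 1 after a common year.
1958: Jan 1 is Wednesday.
1959: Thursday
1960: Friday (leap)
1960 begins on a Friday and is a leap year.

1960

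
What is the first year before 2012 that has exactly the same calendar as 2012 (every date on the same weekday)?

Two years share a calendar iff Jan 1 falls on the same weekday and both are leap or both are common. 2012: Jan 1 is Sunday, leap year.
2011: Jan 1 Saturday, common
2010: Jan 1 Friday, common
2009: Jan 1 Thursday, common
2008: Jan 1 Tuesday, leap
2007: Jan 1 Monday, common
2006: Jan 1 Sunday, common
2005: Jan 1 Saturday, common
2004: Jan 1 Thursday, leap
2003: Jan 1 Wednesday, common
2002: Jan 1 Tuesday, common
2001: Jan 1 Monday, common
2000: Jan 1 Saturday, leap
1999: Jan 1 Friday, common
1998: Jan 1 Thursday, common
1997: Jan 1 Wednesday, common
1996: Jan 1 Monday, leap
1995: Jan 1 Sunday, common
1994: Jan 1 Saturday, common
1993: Jan 1 Friday, common
1992: Jan 1 Wednesday, leap
1991: Jan 1 Tuesday, common
1990: Jan 1 Monday, common
1989: Jan 1 Sunday, common
1988: Jan 1 Friday, leap
1987: Jan 1 Thursday, common
1986: Jan 1 Wednesday, common
1985: Jan 1 Tuesday, common
1984: Jan 1 Sunday, leap
1984 matches on both conditions.

1984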